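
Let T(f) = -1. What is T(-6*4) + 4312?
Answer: 4311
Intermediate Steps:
T(-6*4) + 4312 = -1 + 4312 = 4311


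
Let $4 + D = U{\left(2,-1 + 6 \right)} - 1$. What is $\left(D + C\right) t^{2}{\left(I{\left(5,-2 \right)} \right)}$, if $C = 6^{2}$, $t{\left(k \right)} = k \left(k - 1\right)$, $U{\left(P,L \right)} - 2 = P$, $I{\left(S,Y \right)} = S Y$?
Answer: $423500$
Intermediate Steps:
$U{\left(P,L \right)} = 2 + P$
$t{\left(k \right)} = k \left(-1 + k\right)$
$D = -1$ ($D = -4 + \left(\left(2 + 2\right) - 1\right) = -4 + \left(4 - 1\right) = -4 + 3 = -1$)
$C = 36$
$\left(D + C\right) t^{2}{\left(I{\left(5,-2 \right)} \right)} = \left(-1 + 36\right) \left(5 \left(-2\right) \left(-1 + 5 \left(-2\right)\right)\right)^{2} = 35 \left(- 10 \left(-1 - 10\right)\right)^{2} = 35 \left(\left(-10\right) \left(-11\right)\right)^{2} = 35 \cdot 110^{2} = 35 \cdot 12100 = 423500$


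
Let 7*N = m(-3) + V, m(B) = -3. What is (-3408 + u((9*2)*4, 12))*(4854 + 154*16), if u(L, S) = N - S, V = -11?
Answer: -25042196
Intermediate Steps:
N = -2 (N = (-3 - 11)/7 = (1/7)*(-14) = -2)
u(L, S) = -2 - S
(-3408 + u((9*2)*4, 12))*(4854 + 154*16) = (-3408 + (-2 - 1*12))*(4854 + 154*16) = (-3408 + (-2 - 12))*(4854 + 2464) = (-3408 - 14)*7318 = -3422*7318 = -25042196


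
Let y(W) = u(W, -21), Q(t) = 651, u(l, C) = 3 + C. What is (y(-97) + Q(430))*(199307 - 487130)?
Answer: -182191959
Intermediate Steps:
y(W) = -18 (y(W) = 3 - 21 = -18)
(y(-97) + Q(430))*(199307 - 487130) = (-18 + 651)*(199307 - 487130) = 633*(-287823) = -182191959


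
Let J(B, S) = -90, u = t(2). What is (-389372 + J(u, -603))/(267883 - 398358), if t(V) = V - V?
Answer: 389462/130475 ≈ 2.9850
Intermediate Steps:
t(V) = 0
u = 0
(-389372 + J(u, -603))/(267883 - 398358) = (-389372 - 90)/(267883 - 398358) = -389462/(-130475) = -389462*(-1/130475) = 389462/130475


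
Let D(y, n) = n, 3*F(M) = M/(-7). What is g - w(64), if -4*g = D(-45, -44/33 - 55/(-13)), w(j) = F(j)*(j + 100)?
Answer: 181667/364 ≈ 499.08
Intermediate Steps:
F(M) = -M/21 (F(M) = (M/(-7))/3 = (M*(-1/7))/3 = (-M/7)/3 = -M/21)
w(j) = -j*(100 + j)/21 (w(j) = (-j/21)*(j + 100) = (-j/21)*(100 + j) = -j*(100 + j)/21)
g = -113/156 (g = -(-44/33 - 55/(-13))/4 = -(-44*1/33 - 55*(-1/13))/4 = -(-4/3 + 55/13)/4 = -1/4*113/39 = -113/156 ≈ -0.72436)
g - w(64) = -113/156 - (-1)*64*(100 + 64)/21 = -113/156 - (-1)*64*164/21 = -113/156 - 1*(-10496/21) = -113/156 + 10496/21 = 181667/364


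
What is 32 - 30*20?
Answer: -568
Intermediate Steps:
32 - 30*20 = 32 - 600 = -568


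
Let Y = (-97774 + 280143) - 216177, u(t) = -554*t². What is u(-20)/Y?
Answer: 13850/2113 ≈ 6.5547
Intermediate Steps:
Y = -33808 (Y = 182369 - 216177 = -33808)
u(-20)/Y = -554*(-20)²/(-33808) = -554*400*(-1/33808) = -221600*(-1/33808) = 13850/2113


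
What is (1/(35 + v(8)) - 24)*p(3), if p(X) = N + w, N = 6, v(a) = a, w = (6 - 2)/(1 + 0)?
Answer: -10310/43 ≈ -239.77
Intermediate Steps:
w = 4 (w = 4/1 = 4*1 = 4)
p(X) = 10 (p(X) = 6 + 4 = 10)
(1/(35 + v(8)) - 24)*p(3) = (1/(35 + 8) - 24)*10 = (1/43 - 24)*10 = -1031/43*10 = -10310/43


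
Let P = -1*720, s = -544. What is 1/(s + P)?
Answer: -1/1264 ≈ -0.00079114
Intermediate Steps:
P = -720
1/(s + P) = 1/(-544 - 720) = 1/(-1264) = -1/1264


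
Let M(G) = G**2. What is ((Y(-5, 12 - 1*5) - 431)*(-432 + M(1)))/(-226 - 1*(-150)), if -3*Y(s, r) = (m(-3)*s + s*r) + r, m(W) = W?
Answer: -137920/57 ≈ -2419.6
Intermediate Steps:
Y(s, r) = s - r/3 - r*s/3 (Y(s, r) = -((-3*s + s*r) + r)/3 = -((-3*s + r*s) + r)/3 = -(r - 3*s + r*s)/3 = s - r/3 - r*s/3)
((Y(-5, 12 - 1*5) - 431)*(-432 + M(1)))/(-226 - 1*(-150)) = (((-5 - (12 - 1*5)/3 - 1/3*(12 - 1*5)*(-5)) - 431)*(-432 + 1**2))/(-226 - 1*(-150)) = (((-5 - (12 - 5)/3 - 1/3*(12 - 5)*(-5)) - 431)*(-432 + 1))/(-226 + 150) = (((-5 - 1/3*7 - 1/3*7*(-5)) - 431)*(-431))/(-76) = (((-5 - 7/3 + 35/3) - 431)*(-431))*(-1/76) = ((13/3 - 431)*(-431))*(-1/76) = -1280/3*(-431)*(-1/76) = (551680/3)*(-1/76) = -137920/57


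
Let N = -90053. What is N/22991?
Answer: -90053/22991 ≈ -3.9169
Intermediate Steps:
N/22991 = -90053/22991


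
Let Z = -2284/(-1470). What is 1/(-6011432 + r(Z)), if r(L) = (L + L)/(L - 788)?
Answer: -289019/1737418066350 ≈ -1.6635e-7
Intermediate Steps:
Z = 1142/735 (Z = -2284*(-1/1470) = 1142/735 ≈ 1.5537)
r(L) = 2*L/(-788 + L) (r(L) = (2*L)/(-788 + L) = 2*L/(-788 + L))
1/(-6011432 + r(Z)) = 1/(-6011432 + 2*(1142/735)/(-788 + 1142/735)) = 1/(-6011432 + 2*(1142/735)/(-578038/735)) = 1/(-6011432 + 2*(1142/735)*(-735/578038)) = 1/(-6011432 - 1142/289019) = 1/(-1737418066350/289019) = -289019/1737418066350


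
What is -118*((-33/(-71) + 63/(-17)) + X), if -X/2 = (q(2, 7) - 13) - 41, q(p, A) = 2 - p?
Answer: -14920392/1207 ≈ -12362.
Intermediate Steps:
X = 108 (X = -2*(((2 - 1*2) - 13) - 41) = -2*(((2 - 2) - 13) - 41) = -2*((0 - 13) - 41) = -2*(-13 - 41) = -2*(-54) = 108)
-118*((-33/(-71) + 63/(-17)) + X) = -118*((-33/(-71) + 63/(-17)) + 108) = -118*((-33*(-1/71) + 63*(-1/17)) + 108) = -118*((33/71 - 63/17) + 108) = -118*(-3912/1207 + 108) = -118*126444/1207 = -14920392/1207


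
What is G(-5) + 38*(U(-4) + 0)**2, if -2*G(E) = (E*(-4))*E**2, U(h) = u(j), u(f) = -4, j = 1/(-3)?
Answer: 358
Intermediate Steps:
j = -1/3 (j = 1*(-1/3) = -1/3 ≈ -0.33333)
U(h) = -4
G(E) = 2*E**3 (G(E) = -E*(-4)*E**2/2 = -(-4*E)*E**2/2 = -(-2)*E**3 = 2*E**3)
G(-5) + 38*(U(-4) + 0)**2 = 2*(-5)**3 + 38*(-4 + 0)**2 = 2*(-125) + 38*(-4)**2 = -250 + 38*16 = -250 + 608 = 358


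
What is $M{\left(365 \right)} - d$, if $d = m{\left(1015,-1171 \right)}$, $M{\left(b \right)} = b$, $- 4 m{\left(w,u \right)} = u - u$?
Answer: $365$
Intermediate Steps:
$m{\left(w,u \right)} = 0$ ($m{\left(w,u \right)} = - \frac{u - u}{4} = \left(- \frac{1}{4}\right) 0 = 0$)
$d = 0$
$M{\left(365 \right)} - d = 365 - 0 = 365 + 0 = 365$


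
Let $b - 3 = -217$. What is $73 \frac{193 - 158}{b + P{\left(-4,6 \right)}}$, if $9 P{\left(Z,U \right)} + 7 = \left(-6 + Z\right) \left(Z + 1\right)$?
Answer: $- \frac{22995}{1903} \approx -12.084$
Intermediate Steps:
$b = -214$ ($b = 3 - 217 = -214$)
$P{\left(Z,U \right)} = - \frac{7}{9} + \frac{\left(1 + Z\right) \left(-6 + Z\right)}{9}$ ($P{\left(Z,U \right)} = - \frac{7}{9} + \frac{\left(-6 + Z\right) \left(Z + 1\right)}{9} = - \frac{7}{9} + \frac{\left(-6 + Z\right) \left(1 + Z\right)}{9} = - \frac{7}{9} + \frac{\left(1 + Z\right) \left(-6 + Z\right)}{9}$)
$73 \frac{193 - 158}{b + P{\left(-4,6 \right)}} = 73 \frac{193 - 158}{-214 - \left(- \frac{7}{9} - \frac{16}{9}\right)} = 73 \frac{35}{-214 + \left(- \frac{13}{9} + \frac{20}{9} + \frac{1}{9} \cdot 16\right)} = 73 \frac{35}{-214 + \left(- \frac{13}{9} + \frac{20}{9} + \frac{16}{9}\right)} = 73 \frac{35}{-214 + \frac{23}{9}} = 73 \frac{35}{- \frac{1903}{9}} = 73 \cdot 35 \left(- \frac{9}{1903}\right) = 73 \left(- \frac{315}{1903}\right) = - \frac{22995}{1903}$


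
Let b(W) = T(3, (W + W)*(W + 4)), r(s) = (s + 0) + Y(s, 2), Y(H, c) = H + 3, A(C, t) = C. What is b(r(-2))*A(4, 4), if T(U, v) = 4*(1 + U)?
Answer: 64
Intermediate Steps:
Y(H, c) = 3 + H
T(U, v) = 4 + 4*U
r(s) = 3 + 2*s (r(s) = (s + 0) + (3 + s) = s + (3 + s) = 3 + 2*s)
b(W) = 16 (b(W) = 4 + 4*3 = 4 + 12 = 16)
b(r(-2))*A(4, 4) = 16*4 = 64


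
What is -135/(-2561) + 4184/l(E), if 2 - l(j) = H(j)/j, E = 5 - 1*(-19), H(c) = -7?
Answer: 257172801/140855 ≈ 1825.8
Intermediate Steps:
E = 24 (E = 5 + 19 = 24)
l(j) = 2 + 7/j (l(j) = 2 - (-7)/j = 2 + 7/j)
-135/(-2561) + 4184/l(E) = -135/(-2561) + 4184/(2 + 7/24) = -135*(-1/2561) + 4184/(2 + 7*(1/24)) = 135/2561 + 4184/(2 + 7/24) = 135/2561 + 4184/(55/24) = 135/2561 + 4184*(24/55) = 135/2561 + 100416/55 = 257172801/140855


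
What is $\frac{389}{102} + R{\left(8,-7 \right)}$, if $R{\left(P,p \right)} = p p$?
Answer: $\frac{5387}{102} \approx 52.814$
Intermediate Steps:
$R{\left(P,p \right)} = p^{2}$
$\frac{389}{102} + R{\left(8,-7 \right)} = \frac{389}{102} + \left(-7\right)^{2} = 389 \cdot \frac{1}{102} + 49 = \frac{389}{102} + 49 = \frac{5387}{102}$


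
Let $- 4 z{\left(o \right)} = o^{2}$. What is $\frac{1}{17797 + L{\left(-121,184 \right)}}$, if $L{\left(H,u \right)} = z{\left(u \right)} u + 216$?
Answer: $- \frac{1}{1539363} \approx -6.4962 \cdot 10^{-7}$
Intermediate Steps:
$z{\left(o \right)} = - \frac{o^{2}}{4}$
$L{\left(H,u \right)} = 216 - \frac{u^{3}}{4}$ ($L{\left(H,u \right)} = - \frac{u^{2}}{4} u + 216 = - \frac{u^{3}}{4} + 216 = 216 - \frac{u^{3}}{4}$)
$\frac{1}{17797 + L{\left(-121,184 \right)}} = \frac{1}{17797 + \left(216 - \frac{184^{3}}{4}\right)} = \frac{1}{17797 + \left(216 - 1557376\right)} = \frac{1}{17797 - 1557160} = \frac{1}{-1539363} = - \frac{1}{1539363}$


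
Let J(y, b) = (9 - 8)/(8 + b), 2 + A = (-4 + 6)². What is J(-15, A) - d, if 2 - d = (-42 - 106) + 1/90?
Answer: -1349/9 ≈ -149.89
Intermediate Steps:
A = 2 (A = -2 + (-4 + 6)² = -2 + 2² = -2 + 4 = 2)
J(y, b) = 1/(8 + b)
d = 13499/90 (d = 2 - ((-42 - 106) + 1/90) = 2 - (-148 + 1/90) = 2 - 1*(-13319/90) = 2 + 13319/90 = 13499/90 ≈ 149.99)
J(-15, A) - d = 1/(8 + 2) - 1*13499/90 = 1/10 - 13499/90 = ⅒ - 13499/90 = -1349/9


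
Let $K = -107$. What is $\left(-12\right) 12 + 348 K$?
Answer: $-37380$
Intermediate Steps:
$\left(-12\right) 12 + 348 K = \left(-12\right) 12 + 348 \left(-107\right) = -144 - 37236 = -37380$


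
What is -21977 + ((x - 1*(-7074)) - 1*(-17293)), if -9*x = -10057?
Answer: 31567/9 ≈ 3507.4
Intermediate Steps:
x = 10057/9 (x = -⅑*(-10057) = 10057/9 ≈ 1117.4)
-21977 + ((x - 1*(-7074)) - 1*(-17293)) = -21977 + ((10057/9 - 1*(-7074)) - 1*(-17293)) = -21977 + ((10057/9 + 7074) + 17293) = -21977 + (73723/9 + 17293) = -21977 + 229360/9 = 31567/9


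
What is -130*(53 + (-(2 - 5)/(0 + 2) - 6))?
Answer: -6305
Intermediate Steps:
-130*(53 + (-(2 - 5)/(0 + 2) - 6)) = -130*(53 + (-(-3)/2 - 6)) = -130*(53 + (-1*(-3/2) - 6)) = -130*(53 + (3/2 - 6)) = -130*(53 - 9/2) = -130*97/2 = -6305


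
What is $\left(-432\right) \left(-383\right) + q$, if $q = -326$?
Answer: $165130$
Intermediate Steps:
$\left(-432\right) \left(-383\right) + q = \left(-432\right) \left(-383\right) - 326 = 165456 - 326 = 165130$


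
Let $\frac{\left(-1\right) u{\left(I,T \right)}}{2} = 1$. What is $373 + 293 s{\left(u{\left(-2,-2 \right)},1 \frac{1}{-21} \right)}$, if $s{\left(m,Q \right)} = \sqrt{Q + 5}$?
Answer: $373 + \frac{586 \sqrt{546}}{21} \approx 1025.0$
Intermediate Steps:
$u{\left(I,T \right)} = -2$ ($u{\left(I,T \right)} = \left(-2\right) 1 = -2$)
$s{\left(m,Q \right)} = \sqrt{5 + Q}$
$373 + 293 s{\left(u{\left(-2,-2 \right)},1 \frac{1}{-21} \right)} = 373 + 293 \sqrt{5 + 1 \frac{1}{-21}} = 373 + 293 \sqrt{5 + 1 \left(- \frac{1}{21}\right)} = 373 + 293 \sqrt{5 - \frac{1}{21}} = 373 + 293 \sqrt{\frac{104}{21}} = 373 + 293 \frac{2 \sqrt{546}}{21} = 373 + \frac{586 \sqrt{546}}{21}$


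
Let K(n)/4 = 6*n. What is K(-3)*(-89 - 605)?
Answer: 49968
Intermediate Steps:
K(n) = 24*n (K(n) = 4*(6*n) = 24*n)
K(-3)*(-89 - 605) = (24*(-3))*(-89 - 605) = -72*(-694) = 49968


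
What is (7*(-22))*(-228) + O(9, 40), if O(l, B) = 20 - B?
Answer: 35092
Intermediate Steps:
(7*(-22))*(-228) + O(9, 40) = (7*(-22))*(-228) + (20 - 1*40) = -154*(-228) + (20 - 40) = 35112 - 20 = 35092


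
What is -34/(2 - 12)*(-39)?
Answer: -663/5 ≈ -132.60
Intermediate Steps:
-34/(2 - 12)*(-39) = -34/(-10)*(-39) = -34*(-1/10)*(-39) = (17/5)*(-39) = -663/5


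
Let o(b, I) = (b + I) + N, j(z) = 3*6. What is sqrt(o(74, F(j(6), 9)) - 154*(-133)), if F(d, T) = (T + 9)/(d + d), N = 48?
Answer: 203*sqrt(2)/2 ≈ 143.54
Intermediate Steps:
j(z) = 18
F(d, T) = (9 + T)/(2*d) (F(d, T) = (9 + T)/((2*d)) = (9 + T)*(1/(2*d)) = (9 + T)/(2*d))
o(b, I) = 48 + I + b (o(b, I) = (b + I) + 48 = (I + b) + 48 = 48 + I + b)
sqrt(o(74, F(j(6), 9)) - 154*(-133)) = sqrt((48 + (1/2)*(9 + 9)/18 + 74) - 154*(-133)) = sqrt((48 + (1/2)*(1/18)*18 + 74) + 20482) = sqrt((48 + 1/2 + 74) + 20482) = sqrt(245/2 + 20482) = sqrt(41209/2) = 203*sqrt(2)/2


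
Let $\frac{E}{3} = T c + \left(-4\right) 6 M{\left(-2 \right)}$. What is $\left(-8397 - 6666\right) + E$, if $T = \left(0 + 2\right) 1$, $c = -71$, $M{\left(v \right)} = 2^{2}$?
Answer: $-15777$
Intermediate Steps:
$M{\left(v \right)} = 4$
$T = 2$ ($T = 2 \cdot 1 = 2$)
$E = -714$ ($E = 3 \left(2 \left(-71\right) + \left(-4\right) 6 \cdot 4\right) = 3 \left(-142 - 96\right) = 3 \left(-238\right) = -714$)
$\left(-8397 - 6666\right) + E = \left(-8397 - 6666\right) - 714 = -15063 - 714 = -15777$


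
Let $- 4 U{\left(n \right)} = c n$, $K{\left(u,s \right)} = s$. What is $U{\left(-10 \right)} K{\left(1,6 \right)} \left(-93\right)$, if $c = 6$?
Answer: $-8370$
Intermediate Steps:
$U{\left(n \right)} = - \frac{3 n}{2}$ ($U{\left(n \right)} = - \frac{6 n}{4} = - \frac{3 n}{2}$)
$U{\left(-10 \right)} K{\left(1,6 \right)} \left(-93\right) = \left(- \frac{3}{2}\right) \left(-10\right) 6 \left(-93\right) = 15 \cdot 6 \left(-93\right) = 90 \left(-93\right) = -8370$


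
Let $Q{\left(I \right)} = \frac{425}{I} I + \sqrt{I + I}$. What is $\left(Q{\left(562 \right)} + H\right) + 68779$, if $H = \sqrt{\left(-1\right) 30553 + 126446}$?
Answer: $69204 + 2 \sqrt{281} + 7 \sqrt{1957} \approx 69547.0$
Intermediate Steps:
$H = 7 \sqrt{1957}$ ($H = \sqrt{-30553 + 126446} = \sqrt{95893} = 7 \sqrt{1957} \approx 309.67$)
$Q{\left(I \right)} = 425 + \sqrt{2} \sqrt{I}$ ($Q{\left(I \right)} = 425 + \sqrt{2 I} = 425 + \sqrt{2} \sqrt{I}$)
$\left(Q{\left(562 \right)} + H\right) + 68779 = \left(\left(425 + \sqrt{2} \sqrt{562}\right) + 7 \sqrt{1957}\right) + 68779 = \left(\left(425 + 2 \sqrt{281}\right) + 7 \sqrt{1957}\right) + 68779 = \left(425 + 2 \sqrt{281} + 7 \sqrt{1957}\right) + 68779 = 69204 + 2 \sqrt{281} + 7 \sqrt{1957}$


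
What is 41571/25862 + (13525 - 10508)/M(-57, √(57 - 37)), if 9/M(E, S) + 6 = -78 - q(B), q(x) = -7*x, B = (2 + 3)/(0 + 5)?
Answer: -6007601219/232758 ≈ -25811.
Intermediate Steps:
B = 1 (B = 5/5 = 5*(⅕) = 1)
M(E, S) = -9/77 (M(E, S) = 9/(-6 + (-78 - (-7))) = 9/(-6 + (-78 - 1*(-7))) = 9/(-6 + (-78 + 7)) = 9/(-6 - 71) = 9/(-77) = 9*(-1/77) = -9/77)
41571/25862 + (13525 - 10508)/M(-57, √(57 - 37)) = 41571/25862 + (13525 - 10508)/(-9/77) = 41571*(1/25862) + 3017*(-77/9) = 41571/25862 - 232309/9 = -6007601219/232758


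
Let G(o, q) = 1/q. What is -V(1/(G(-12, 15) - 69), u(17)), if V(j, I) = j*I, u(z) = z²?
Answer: 4335/1034 ≈ 4.1925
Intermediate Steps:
V(j, I) = I*j
-V(1/(G(-12, 15) - 69), u(17)) = -17²/(1/15 - 69) = -289/(1/15 - 69) = -289/(-1034/15) = -289*(-15)/1034 = -1*(-4335/1034) = 4335/1034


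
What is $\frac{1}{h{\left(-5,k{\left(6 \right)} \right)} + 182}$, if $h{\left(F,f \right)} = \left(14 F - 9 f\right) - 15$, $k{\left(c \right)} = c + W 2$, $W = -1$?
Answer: $\frac{1}{61} \approx 0.016393$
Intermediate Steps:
$k{\left(c \right)} = -2 + c$ ($k{\left(c \right)} = c - 2 = -2 + c$)
$h{\left(F,f \right)} = -15 - 9 f + 14 F$ ($h{\left(F,f \right)} = \left(- 9 f + 14 F\right) - 15 = -15 - 9 f + 14 F$)
$\frac{1}{h{\left(-5,k{\left(6 \right)} \right)} + 182} = \frac{1}{\left(-15 - 9 \left(-2 + 6\right) + 14 \left(-5\right)\right) + 182} = \frac{1}{\left(-15 - 36 - 70\right) + 182} = \frac{1}{-121 + 182} = \frac{1}{61}$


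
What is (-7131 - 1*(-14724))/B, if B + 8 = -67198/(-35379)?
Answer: -268632747/215834 ≈ -1244.6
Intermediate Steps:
B = -215834/35379 (B = -8 - 67198/(-35379) = -8 - 67198*(-1/35379) = -8 + 67198/35379 = -215834/35379 ≈ -6.1006)
(-7131 - 1*(-14724))/B = (-7131 - 1*(-14724))/(-215834/35379) = (-7131 + 14724)*(-35379/215834) = 7593*(-35379/215834) = -268632747/215834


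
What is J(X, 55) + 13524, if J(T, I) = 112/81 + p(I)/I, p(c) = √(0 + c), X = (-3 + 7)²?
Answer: 1095556/81 + √55/55 ≈ 13526.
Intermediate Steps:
X = 16 (X = 4² = 16)
p(c) = √c
J(T, I) = 112/81 + I^(-½) (J(T, I) = 112/81 + √I/I = 112*(1/81) + I^(-½) = 112/81 + I^(-½))
J(X, 55) + 13524 = (112/81 + 55^(-½)) + 13524 = (112/81 + √55/55) + 13524 = 1095556/81 + √55/55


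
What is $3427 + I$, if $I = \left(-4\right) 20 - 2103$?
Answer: $1244$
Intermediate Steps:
$I = -2183$ ($I = -80 - 2103 = -2183$)
$3427 + I = 3427 - 2183 = 1244$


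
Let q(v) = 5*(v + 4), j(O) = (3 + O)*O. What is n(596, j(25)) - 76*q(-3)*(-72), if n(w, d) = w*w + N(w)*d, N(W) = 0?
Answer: 382576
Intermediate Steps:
j(O) = O*(3 + O)
q(v) = 20 + 5*v (q(v) = 5*(4 + v) = 20 + 5*v)
n(w, d) = w² (n(w, d) = w*w + 0*d = w² + 0 = w²)
n(596, j(25)) - 76*q(-3)*(-72) = 596² - 76*(20 + 5*(-3))*(-72) = 355216 - 76*(20 - 15)*(-72) = 355216 - 76*5*(-72) = 355216 - 380*(-72) = 355216 + 27360 = 382576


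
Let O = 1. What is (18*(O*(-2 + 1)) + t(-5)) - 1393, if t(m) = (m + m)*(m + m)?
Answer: -1311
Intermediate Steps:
t(m) = 4*m**2 (t(m) = (2*m)*(2*m) = 4*m**2)
(18*(O*(-2 + 1)) + t(-5)) - 1393 = (18*(1*(-2 + 1)) + 4*(-5)**2) - 1393 = (18*(1*(-1)) + 4*25) - 1393 = (18*(-1) + 100) - 1393 = (-18 + 100) - 1393 = 82 - 1393 = -1311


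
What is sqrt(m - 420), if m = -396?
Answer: 4*I*sqrt(51) ≈ 28.566*I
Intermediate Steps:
sqrt(m - 420) = sqrt(-396 - 420) = sqrt(-816) = 4*I*sqrt(51)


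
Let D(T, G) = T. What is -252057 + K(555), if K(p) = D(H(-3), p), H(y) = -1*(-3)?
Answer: -252054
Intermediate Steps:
H(y) = 3
K(p) = 3
-252057 + K(555) = -252057 + 3 = -252054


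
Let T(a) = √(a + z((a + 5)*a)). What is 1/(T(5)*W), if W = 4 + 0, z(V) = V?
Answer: √55/220 ≈ 0.033710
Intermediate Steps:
W = 4
T(a) = √(a + a*(5 + a)) (T(a) = √(a + (a + 5)*a) = √(a + (5 + a)*a) = √(a + a*(5 + a)))
1/(T(5)*W) = 1/(√(5*(6 + 5))*4) = 1/(√(5*11)*4) = 1/(√55*4) = 1/(4*√55) = √55/220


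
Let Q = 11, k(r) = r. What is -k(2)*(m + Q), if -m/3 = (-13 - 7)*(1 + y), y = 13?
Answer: -1702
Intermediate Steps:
m = 840 (m = -3*(-13 - 7)*(1 + 13) = -(-60)*14 = -3*(-280) = 840)
-k(2)*(m + Q) = -2*(840 + 11) = -2*851 = -1*1702 = -1702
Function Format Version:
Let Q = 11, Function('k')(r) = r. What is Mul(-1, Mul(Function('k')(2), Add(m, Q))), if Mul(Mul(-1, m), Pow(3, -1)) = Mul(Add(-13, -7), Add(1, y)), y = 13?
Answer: -1702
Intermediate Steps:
m = 840 (m = Mul(-3, Mul(Add(-13, -7), Add(1, 13))) = Mul(-3, Mul(-20, 14)) = Mul(-3, -280) = 840)
Mul(-1, Mul(Function('k')(2), Add(m, Q))) = Mul(-1, Mul(2, Add(840, 11))) = Mul(-1, Mul(2, 851)) = Mul(-1, 1702) = -1702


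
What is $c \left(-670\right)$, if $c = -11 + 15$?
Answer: $-2680$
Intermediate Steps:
$c = 4$
$c \left(-670\right) = 4 \left(-670\right) = -2680$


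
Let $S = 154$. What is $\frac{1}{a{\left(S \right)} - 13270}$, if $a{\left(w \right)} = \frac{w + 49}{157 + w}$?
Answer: $- \frac{311}{4126767} \approx -7.5362 \cdot 10^{-5}$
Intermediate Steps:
$a{\left(w \right)} = \frac{49 + w}{157 + w}$
$\frac{1}{a{\left(S \right)} - 13270} = \frac{1}{\frac{49 + 154}{157 + 154} - 13270} = \frac{1}{\frac{1}{311} \cdot 203 - 13270} = \frac{1}{\frac{203}{311} - 13270} = \frac{1}{- \frac{4126767}{311}} = - \frac{311}{4126767}$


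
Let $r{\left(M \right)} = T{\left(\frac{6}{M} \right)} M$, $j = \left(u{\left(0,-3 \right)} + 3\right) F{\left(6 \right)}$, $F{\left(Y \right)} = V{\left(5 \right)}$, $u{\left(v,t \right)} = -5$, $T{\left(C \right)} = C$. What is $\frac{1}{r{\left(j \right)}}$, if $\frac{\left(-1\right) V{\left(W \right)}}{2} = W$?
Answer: $\frac{1}{6} \approx 0.16667$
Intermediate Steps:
$V{\left(W \right)} = - 2 W$
$F{\left(Y \right)} = -10$ ($F{\left(Y \right)} = \left(-2\right) 5 = -10$)
$j = 20$ ($j = \left(-5 + 3\right) \left(-10\right) = \left(-2\right) \left(-10\right) = 20$)
$r{\left(M \right)} = 6$ ($r{\left(M \right)} = \frac{6}{M} M = 6$)
$\frac{1}{r{\left(j \right)}} = \frac{1}{6}$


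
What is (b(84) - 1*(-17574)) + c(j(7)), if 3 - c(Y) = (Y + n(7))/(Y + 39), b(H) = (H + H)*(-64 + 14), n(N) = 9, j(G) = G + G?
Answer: 486358/53 ≈ 9176.6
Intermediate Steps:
j(G) = 2*G
b(H) = -100*H (b(H) = (2*H)*(-50) = -100*H)
c(Y) = 3 - (9 + Y)/(39 + Y) (c(Y) = 3 - (Y + 9)/(Y + 39) = 3 - (9 + Y)/(39 + Y))
(b(84) - 1*(-17574)) + c(j(7)) = (-100*84 - 1*(-17574)) + 2*(54 + 2*7)/(39 + 2*7) = (-8400 + 17574) + 2*(54 + 14)/(39 + 14) = 9174 + 2*68/53 = 9174 + 2*(1/53)*68 = 9174 + 136/53 = 486358/53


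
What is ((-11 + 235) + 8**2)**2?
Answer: 82944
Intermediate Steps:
((-11 + 235) + 8**2)**2 = (224 + 64)**2 = 288**2 = 82944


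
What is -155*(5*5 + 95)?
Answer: -18600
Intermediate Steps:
-155*(5*5 + 95) = -155*(25 + 95) = -155*120 = -18600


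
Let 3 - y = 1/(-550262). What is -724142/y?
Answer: -398467825204/1650787 ≈ -2.4138e+5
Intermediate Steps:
y = 1650787/550262 (y = 3 - 1/(-550262) = 3 - 1*(-1/550262) = 3 + 1/550262 = 1650787/550262 ≈ 3.0000)
-724142/y = -724142/1650787/550262 = -724142*550262/1650787 = -398467825204/1650787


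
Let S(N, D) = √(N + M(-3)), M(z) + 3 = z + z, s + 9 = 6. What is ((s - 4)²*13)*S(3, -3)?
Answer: 637*I*√6 ≈ 1560.3*I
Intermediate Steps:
s = -3 (s = -9 + 6 = -3)
M(z) = -3 + 2*z (M(z) = -3 + (z + z) = -3 + 2*z)
S(N, D) = √(-9 + N) (S(N, D) = √(N + (-3 + 2*(-3))) = √(N + (-3 - 6)) = √(N - 9) = √(-9 + N))
((s - 4)²*13)*S(3, -3) = ((-3 - 4)²*13)*√(-9 + 3) = ((-7)²*13)*√(-6) = (49*13)*(I*√6) = 637*(I*√6) = 637*I*√6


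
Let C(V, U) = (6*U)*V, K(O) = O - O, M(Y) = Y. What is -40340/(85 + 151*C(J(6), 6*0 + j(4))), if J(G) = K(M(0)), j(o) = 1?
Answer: -8068/17 ≈ -474.59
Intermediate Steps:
K(O) = 0
J(G) = 0
C(V, U) = 6*U*V
-40340/(85 + 151*C(J(6), 6*0 + j(4))) = -40340/(85 + 151*(6*(6*0 + 1)*0)) = -40340/(85 + 151*(6*(0 + 1)*0)) = -40340/(85 + 151*(6*1*0)) = -40340/(85 + 151*0) = -40340/(85 + 0) = -40340/85 = -40340*1/85 = -8068/17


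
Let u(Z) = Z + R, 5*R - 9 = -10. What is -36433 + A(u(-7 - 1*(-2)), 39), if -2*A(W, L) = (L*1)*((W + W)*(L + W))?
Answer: -739459/25 ≈ -29578.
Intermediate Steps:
R = -⅕ (R = 9/5 + (⅕)*(-10) = 9/5 - 2 = -⅕ ≈ -0.20000)
u(Z) = -⅕ + Z (u(Z) = Z - ⅕ = -⅕ + Z)
A(W, L) = -L*W*(L + W) (A(W, L) = -L*1*(W + W)*(L + W)/2 = -L*(2*W)*(L + W)/2 = -L*2*W*(L + W)/2 = -L*W*(L + W))
-36433 + A(u(-7 - 1*(-2)), 39) = -36433 - 1*39*(-⅕ + (-7 - 1*(-2)))*(39 + (-⅕ + (-7 - 1*(-2)))) = -36433 - 1*39*(-⅕ + (-7 + 2))*(39 + (-⅕ + (-7 + 2))) = -36433 - 1*39*(-⅕ - 5)*(39 + (-⅕ - 5)) = -36433 - 1*39*(-26/5)*(39 - 26/5) = -36433 - 1*39*(-26/5)*169/5 = -36433 + 171366/25 = -739459/25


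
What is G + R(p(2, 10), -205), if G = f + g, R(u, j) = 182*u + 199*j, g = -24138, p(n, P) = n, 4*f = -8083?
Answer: -266359/4 ≈ -66590.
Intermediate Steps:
f = -8083/4 (f = (¼)*(-8083) = -8083/4 ≈ -2020.8)
G = -104635/4 (G = -8083/4 - 24138 = -104635/4 ≈ -26159.)
G + R(p(2, 10), -205) = -104635/4 + (182*2 + 199*(-205)) = -104635/4 + (364 - 40795) = -104635/4 - 40431 = -266359/4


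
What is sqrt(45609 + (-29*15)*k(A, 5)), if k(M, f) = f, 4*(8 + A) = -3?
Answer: 3*sqrt(4826) ≈ 208.41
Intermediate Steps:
A = -35/4 (A = -8 + (1/4)*(-3) = -8 - 3/4 = -35/4 ≈ -8.7500)
sqrt(45609 + (-29*15)*k(A, 5)) = sqrt(45609 - 29*15*5) = sqrt(45609 - 435*5) = sqrt(45609 - 2175) = sqrt(43434) = 3*sqrt(4826)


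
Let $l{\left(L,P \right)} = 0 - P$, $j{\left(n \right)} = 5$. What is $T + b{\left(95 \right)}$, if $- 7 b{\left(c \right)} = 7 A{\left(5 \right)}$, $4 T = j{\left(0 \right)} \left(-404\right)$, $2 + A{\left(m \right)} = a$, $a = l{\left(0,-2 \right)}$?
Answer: $-505$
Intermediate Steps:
$l{\left(L,P \right)} = - P$
$a = 2$ ($a = \left(-1\right) \left(-2\right) = 2$)
$A{\left(m \right)} = 0$ ($A{\left(m \right)} = -2 + 2 = 0$)
$T = -505$ ($T = \frac{5 \left(-404\right)}{4} = \frac{1}{4} \left(-2020\right) = -505$)
$b{\left(c \right)} = 0$ ($b{\left(c \right)} = - \frac{7 \cdot 0}{7} = \left(- \frac{1}{7}\right) 0 = 0$)
$T + b{\left(95 \right)} = -505 + 0 = -505$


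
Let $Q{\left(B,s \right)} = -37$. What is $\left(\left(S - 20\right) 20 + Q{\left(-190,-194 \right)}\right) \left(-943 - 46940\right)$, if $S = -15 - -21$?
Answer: $15178911$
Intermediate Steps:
$S = 6$ ($S = -15 + 21 = 6$)
$\left(\left(S - 20\right) 20 + Q{\left(-190,-194 \right)}\right) \left(-943 - 46940\right) = \left(\left(6 - 20\right) 20 - 37\right) \left(-943 - 46940\right) = \left(\left(-14\right) 20 - 37\right) \left(-47883\right) = \left(-280 - 37\right) \left(-47883\right) = \left(-317\right) \left(-47883\right) = 15178911$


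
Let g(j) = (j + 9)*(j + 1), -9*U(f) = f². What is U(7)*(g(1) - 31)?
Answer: 539/9 ≈ 59.889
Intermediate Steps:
U(f) = -f²/9
g(j) = (1 + j)*(9 + j) (g(j) = (9 + j)*(1 + j) = (1 + j)*(9 + j))
U(7)*(g(1) - 31) = (-⅑*7²)*((9 + 1² + 10*1) - 31) = (-⅑*49)*((9 + 1 + 10) - 31) = -49*(20 - 31)/9 = -49/9*(-11) = 539/9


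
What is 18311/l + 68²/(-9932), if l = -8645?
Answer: -4266141/1651195 ≈ -2.5837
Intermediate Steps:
18311/l + 68²/(-9932) = 18311/(-8645) + 68²/(-9932) = 18311*(-1/8645) + 4624*(-1/9932) = -18311/8645 - 1156/2483 = -4266141/1651195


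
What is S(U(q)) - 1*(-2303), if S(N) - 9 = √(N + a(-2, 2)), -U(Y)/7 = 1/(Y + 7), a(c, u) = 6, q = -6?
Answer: 2312 + I ≈ 2312.0 + 1.0*I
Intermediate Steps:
U(Y) = -7/(7 + Y) (U(Y) = -7/(Y + 7) = -7/(7 + Y))
S(N) = 9 + √(6 + N) (S(N) = 9 + √(N + 6) = 9 + √(6 + N))
S(U(q)) - 1*(-2303) = (9 + √(6 - 7/(7 - 6))) - 1*(-2303) = (9 + √(6 - 7/1)) + 2303 = (9 + √(6 - 7*1)) + 2303 = (9 + √(6 - 7)) + 2303 = (9 + √(-1)) + 2303 = (9 + I) + 2303 = 2312 + I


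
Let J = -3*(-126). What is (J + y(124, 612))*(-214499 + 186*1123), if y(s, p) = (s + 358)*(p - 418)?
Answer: -527733206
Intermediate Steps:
J = 378
y(s, p) = (-418 + p)*(358 + s) (y(s, p) = (358 + s)*(-418 + p) = (-418 + p)*(358 + s))
(J + y(124, 612))*(-214499 + 186*1123) = (378 + (-149644 - 418*124 + 358*612 + 612*124))*(-214499 + 186*1123) = (378 + (-149644 - 51832 + 219096 + 75888))*(-214499 + 208878) = (378 + 93508)*(-5621) = 93886*(-5621) = -527733206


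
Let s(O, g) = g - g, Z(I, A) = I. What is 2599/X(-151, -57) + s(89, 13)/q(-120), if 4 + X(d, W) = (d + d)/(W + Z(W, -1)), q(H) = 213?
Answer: -148143/77 ≈ -1923.9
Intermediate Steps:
s(O, g) = 0
X(d, W) = -4 + d/W (X(d, W) = -4 + (d + d)/(W + W) = -4 + (2*d)/((2*W)) = -4 + (2*d)*(1/(2*W)) = -4 + d/W)
2599/X(-151, -57) + s(89, 13)/q(-120) = 2599/(-4 - 151/(-57)) + 0/213 = 2599/(-4 - 151*(-1/57)) + 0*(1/213) = 2599/(-4 + 151/57) + 0 = 2599/(-77/57) + 0 = 2599*(-57/77) + 0 = -148143/77 + 0 = -148143/77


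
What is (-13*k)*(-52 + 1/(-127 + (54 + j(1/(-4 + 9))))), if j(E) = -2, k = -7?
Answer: -354991/75 ≈ -4733.2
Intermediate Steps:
(-13*k)*(-52 + 1/(-127 + (54 + j(1/(-4 + 9))))) = (-13*(-7))*(-52 + 1/(-127 + (54 - 2))) = 91*(-52 + 1/(-127 + 52)) = 91*(-52 + 1/(-75)) = 91*(-52 - 1/75) = 91*(-3901/75) = -354991/75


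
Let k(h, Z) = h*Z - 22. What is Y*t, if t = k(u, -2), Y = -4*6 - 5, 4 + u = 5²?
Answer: 1856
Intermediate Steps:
u = 21 (u = -4 + 5² = -4 + 25 = 21)
Y = -29 (Y = -24 - 5 = -29)
k(h, Z) = -22 + Z*h (k(h, Z) = Z*h - 22 = -22 + Z*h)
t = -64 (t = -22 - 2*21 = -22 - 42 = -64)
Y*t = -29*(-64) = 1856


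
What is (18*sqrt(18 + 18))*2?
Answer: 216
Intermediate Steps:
(18*sqrt(18 + 18))*2 = (18*sqrt(36))*2 = (18*6)*2 = 108*2 = 216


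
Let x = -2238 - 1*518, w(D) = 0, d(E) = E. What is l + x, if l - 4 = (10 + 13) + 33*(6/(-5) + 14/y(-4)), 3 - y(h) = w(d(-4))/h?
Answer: -13073/5 ≈ -2614.6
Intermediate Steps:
y(h) = 3 (y(h) = 3 - 0/h = 3 - 1*0 = 3 + 0 = 3)
x = -2756 (x = -2238 - 518 = -2756)
l = 707/5 (l = 4 + ((10 + 13) + 33*(6/(-5) + 14/3)) = 4 + (23 + 33*(6*(-⅕) + 14*(⅓))) = 4 + (23 + 33*(-6/5 + 14/3)) = 4 + (23 + 33*(52/15)) = 4 + (23 + 572/5) = 4 + 687/5 = 707/5 ≈ 141.40)
l + x = 707/5 - 2756 = -13073/5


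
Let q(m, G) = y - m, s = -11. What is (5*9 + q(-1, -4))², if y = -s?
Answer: 3249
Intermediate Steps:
y = 11 (y = -1*(-11) = 11)
q(m, G) = 11 - m
(5*9 + q(-1, -4))² = (5*9 + (11 - 1*(-1)))² = (45 + (11 + 1))² = (45 + 12)² = 57² = 3249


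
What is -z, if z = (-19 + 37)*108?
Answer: -1944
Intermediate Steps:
z = 1944 (z = 18*108 = 1944)
-z = -1*1944 = -1944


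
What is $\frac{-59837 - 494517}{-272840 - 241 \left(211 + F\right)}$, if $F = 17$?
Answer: $\frac{277177}{163894} \approx 1.6912$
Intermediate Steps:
$\frac{-59837 - 494517}{-272840 - 241 \left(211 + F\right)} = \frac{-59837 - 494517}{-272840 - 241 \left(211 + 17\right)} = - \frac{554354}{-272840 - 54948} = - \frac{554354}{-327788} = \left(-554354\right) \left(- \frac{1}{327788}\right) = \frac{277177}{163894}$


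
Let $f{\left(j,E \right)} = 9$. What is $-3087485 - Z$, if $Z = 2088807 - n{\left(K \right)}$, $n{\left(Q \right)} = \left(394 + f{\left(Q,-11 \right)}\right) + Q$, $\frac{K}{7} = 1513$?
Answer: $-5165298$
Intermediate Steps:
$K = 10591$ ($K = 7 \cdot 1513 = 10591$)
$n{\left(Q \right)} = 403 + Q$ ($n{\left(Q \right)} = \left(394 + 9\right) + Q = 403 + Q$)
$Z = 2077813$ ($Z = 2088807 - \left(403 + 10591\right) = 2088807 - 10994 = 2077813$)
$-3087485 - Z = -3087485 - 2077813 = -5165298$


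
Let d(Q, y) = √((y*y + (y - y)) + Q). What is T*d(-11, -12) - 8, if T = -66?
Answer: -8 - 66*√133 ≈ -769.15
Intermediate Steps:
d(Q, y) = √(Q + y²) (d(Q, y) = √((y² + 0) + Q) = √(y² + Q) = √(Q + y²))
T*d(-11, -12) - 8 = -66*√(-11 + (-12)²) - 8 = -66*√(-11 + 144) - 8 = -66*√133 - 8 = -8 - 66*√133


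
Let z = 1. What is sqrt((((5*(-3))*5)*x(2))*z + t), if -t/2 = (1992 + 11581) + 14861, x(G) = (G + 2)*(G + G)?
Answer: 6*I*sqrt(1613) ≈ 240.97*I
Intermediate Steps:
x(G) = 2*G*(2 + G) (x(G) = (2 + G)*(2*G) = 2*G*(2 + G))
t = -56868 (t = -2*((1992 + 11581) + 14861) = -2*(13573 + 14861) = -2*28434 = -56868)
sqrt((((5*(-3))*5)*x(2))*z + t) = sqrt((((5*(-3))*5)*(2*2*(2 + 2)))*1 - 56868) = sqrt(((-15*5)*(2*2*4))*1 - 56868) = sqrt(-75*16*1 - 56868) = sqrt(-1200*1 - 56868) = sqrt(-1200 - 56868) = sqrt(-58068) = 6*I*sqrt(1613)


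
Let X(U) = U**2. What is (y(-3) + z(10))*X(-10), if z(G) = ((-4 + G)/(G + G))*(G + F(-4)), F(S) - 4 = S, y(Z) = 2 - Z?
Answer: 800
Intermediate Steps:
F(S) = 4 + S
z(G) = -2 + G/2 (z(G) = ((-4 + G)/(G + G))*(G + (4 - 4)) = ((-4 + G)/((2*G)))*(G + 0) = ((-4 + G)*(1/(2*G)))*G = ((-4 + G)/(2*G))*G = -2 + G/2)
(y(-3) + z(10))*X(-10) = ((2 - 1*(-3)) + (-2 + (1/2)*10))*(-10)**2 = ((2 + 3) + (-2 + 5))*100 = (5 + 3)*100 = 8*100 = 800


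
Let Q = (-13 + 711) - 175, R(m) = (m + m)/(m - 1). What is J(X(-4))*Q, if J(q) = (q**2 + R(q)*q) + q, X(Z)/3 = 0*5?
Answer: 0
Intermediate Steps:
X(Z) = 0 (X(Z) = 3*(0*5) = 3*0 = 0)
R(m) = 2*m/(-1 + m) (R(m) = (2*m)/(-1 + m) = 2*m/(-1 + m))
Q = 523 (Q = 698 - 175 = 523)
J(q) = q + q**2 + 2*q**2/(-1 + q) (J(q) = (q**2 + (2*q/(-1 + q))*q) + q = (q**2 + 2*q**2/(-1 + q)) + q = q + q**2 + 2*q**2/(-1 + q))
J(X(-4))*Q = (0*(-1 + 0**2 + 2*0)/(-1 + 0))*523 = (0*(-1 + 0 + 0)/(-1))*523 = (0*(-1)*(-1))*523 = 0*523 = 0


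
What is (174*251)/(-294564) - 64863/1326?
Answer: -266169673/5424887 ≈ -49.065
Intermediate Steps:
(174*251)/(-294564) - 64863/1326 = 43674*(-1/294564) - 64863*1/1326 = -7279/49094 - 21621/442 = -266169673/5424887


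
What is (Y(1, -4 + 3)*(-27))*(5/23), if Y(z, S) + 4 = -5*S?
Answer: -135/23 ≈ -5.8696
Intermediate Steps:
Y(z, S) = -4 - 5*S
(Y(1, -4 + 3)*(-27))*(5/23) = ((-4 - 5*(-4 + 3))*(-27))*(5/23) = ((-4 - 5*(-1))*(-27))*(5*(1/23)) = ((-4 + 5)*(-27))*(5/23) = (1*(-27))*(5/23) = -27*5/23 = -135/23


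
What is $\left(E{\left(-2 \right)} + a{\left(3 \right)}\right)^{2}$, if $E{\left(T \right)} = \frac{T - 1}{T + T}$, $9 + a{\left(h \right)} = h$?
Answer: $\frac{441}{16} \approx 27.563$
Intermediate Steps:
$a{\left(h \right)} = -9 + h$
$E{\left(T \right)} = \frac{-1 + T}{2 T}$
$\left(E{\left(-2 \right)} + a{\left(3 \right)}\right)^{2} = \left(\frac{-1 - 2}{2 \left(-2\right)} + \left(-9 + 3\right)\right)^{2} = \left(\frac{1}{2} \left(- \frac{1}{2}\right) \left(-3\right) - 6\right)^{2} = \left(\frac{3}{4} - 6\right)^{2} = \left(- \frac{21}{4}\right)^{2} = \frac{441}{16}$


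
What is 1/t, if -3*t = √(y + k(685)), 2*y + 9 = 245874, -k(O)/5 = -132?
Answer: -√54930/27465 ≈ -0.0085335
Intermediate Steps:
k(O) = 660 (k(O) = -5*(-132) = 660)
y = 245865/2 (y = -9/2 + (½)*245874 = -9/2 + 122937 = 245865/2 ≈ 1.2293e+5)
t = -√54930/2 (t = -√(245865/2 + 660)/3 = -√54930/2 ≈ -117.19)
1/t = 1/(-√54930/2) = -√54930/27465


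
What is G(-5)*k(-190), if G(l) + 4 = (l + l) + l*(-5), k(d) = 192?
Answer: 2112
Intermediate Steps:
G(l) = -4 - 3*l (G(l) = -4 + ((l + l) + l*(-5)) = -4 + (2*l - 5*l) = -4 - 3*l)
G(-5)*k(-190) = (-4 - 3*(-5))*192 = (-4 + 15)*192 = 11*192 = 2112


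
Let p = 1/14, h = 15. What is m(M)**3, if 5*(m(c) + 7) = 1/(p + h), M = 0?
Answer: -400478525811/1174241375 ≈ -341.05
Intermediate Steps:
p = 1/14 (p = 1*(1/14) = 1/14 ≈ 0.071429)
m(c) = -7371/1055 (m(c) = -7 + 1/(5*(1/14 + 15)) = -7 + 1/(5*(211/14)) = -7 + (1/5)*(14/211) = -7 + 14/1055 = -7371/1055)
m(M)**3 = (-7371/1055)**3 = -400478525811/1174241375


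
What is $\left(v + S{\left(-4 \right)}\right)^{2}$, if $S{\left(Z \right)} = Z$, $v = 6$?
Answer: $4$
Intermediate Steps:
$\left(v + S{\left(-4 \right)}\right)^{2} = \left(6 - 4\right)^{2} = 2^{2} = 4$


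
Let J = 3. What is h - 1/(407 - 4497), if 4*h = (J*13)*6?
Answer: 119633/2045 ≈ 58.500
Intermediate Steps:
h = 117/2 (h = ((3*13)*6)/4 = (39*6)/4 = (¼)*234 = 117/2 ≈ 58.500)
h - 1/(407 - 4497) = 117/2 - 1/(407 - 4497) = 117/2 - 1/(-4090) = 117/2 - 1*(-1/4090) = 117/2 + 1/4090 = 119633/2045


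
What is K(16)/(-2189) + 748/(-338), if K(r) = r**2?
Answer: -861950/369941 ≈ -2.3300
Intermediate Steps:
K(16)/(-2189) + 748/(-338) = 16**2/(-2189) + 748/(-338) = 256*(-1/2189) + 748*(-1/338) = -256/2189 - 374/169 = -861950/369941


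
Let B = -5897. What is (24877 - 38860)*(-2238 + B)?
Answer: 113751705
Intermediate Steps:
(24877 - 38860)*(-2238 + B) = (24877 - 38860)*(-2238 - 5897) = -13983*(-8135) = 113751705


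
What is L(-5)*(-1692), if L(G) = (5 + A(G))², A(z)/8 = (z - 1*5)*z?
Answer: -277530300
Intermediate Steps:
A(z) = 8*z*(-5 + z) (A(z) = 8*((z - 1*5)*z) = 8*((z - 5)*z) = 8*((-5 + z)*z) = 8*(z*(-5 + z)) = 8*z*(-5 + z))
L(G) = (5 + 8*G*(-5 + G))²
L(-5)*(-1692) = (5 + 8*(-5)*(-5 - 5))²*(-1692) = (5 + 8*(-5)*(-10))²*(-1692) = (5 + 400)²*(-1692) = 405²*(-1692) = 164025*(-1692) = -277530300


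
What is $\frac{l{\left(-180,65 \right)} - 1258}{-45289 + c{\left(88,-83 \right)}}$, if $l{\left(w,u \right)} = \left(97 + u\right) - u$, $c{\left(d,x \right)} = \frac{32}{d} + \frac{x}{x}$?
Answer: $\frac{12771}{498164} \approx 0.025636$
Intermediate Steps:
$c{\left(d,x \right)} = 1 + \frac{32}{d}$ ($c{\left(d,x \right)} = \frac{32}{d} + 1 = 1 + \frac{32}{d}$)
$l{\left(w,u \right)} = 97$
$\frac{l{\left(-180,65 \right)} - 1258}{-45289 + c{\left(88,-83 \right)}} = \frac{97 - 1258}{-45289 + \frac{32 + 88}{88}} = - \frac{1161}{-45289 + \frac{1}{88} \cdot 120} = - \frac{1161}{-45289 + \frac{15}{11}} = - \frac{1161}{- \frac{498164}{11}} = \left(-1161\right) \left(- \frac{11}{498164}\right) = \frac{12771}{498164}$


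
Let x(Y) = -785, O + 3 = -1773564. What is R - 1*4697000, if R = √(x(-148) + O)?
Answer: -4697000 + 4*I*√110897 ≈ -4.697e+6 + 1332.0*I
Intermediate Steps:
O = -1773567 (O = -3 - 1773564 = -1773567)
R = 4*I*√110897 (R = √(-785 - 1773567) = √(-1774352) = 4*I*√110897 ≈ 1332.0*I)
R - 1*4697000 = 4*I*√110897 - 1*4697000 = 4*I*√110897 - 4697000 = -4697000 + 4*I*√110897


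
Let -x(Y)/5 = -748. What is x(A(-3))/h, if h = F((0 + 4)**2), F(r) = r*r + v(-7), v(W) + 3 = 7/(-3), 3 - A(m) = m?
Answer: 2805/188 ≈ 14.920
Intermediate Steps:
A(m) = 3 - m
x(Y) = 3740 (x(Y) = -5*(-748) = 3740)
v(W) = -16/3 (v(W) = -3 + 7/(-3) = -3 + 7*(-1/3) = -3 - 7/3 = -16/3)
F(r) = -16/3 + r**2 (F(r) = r*r - 16/3 = r**2 - 16/3 = -16/3 + r**2)
h = 752/3 (h = -16/3 + ((0 + 4)**2)**2 = -16/3 + (4**2)**2 = -16/3 + 16**2 = -16/3 + 256 = 752/3 ≈ 250.67)
x(A(-3))/h = 3740/(752/3) = 3740*(3/752) = 2805/188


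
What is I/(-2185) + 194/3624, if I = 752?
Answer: -1150679/3959220 ≈ -0.29063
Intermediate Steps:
I/(-2185) + 194/3624 = 752/(-2185) + 194/3624 = 752*(-1/2185) + 194*(1/3624) = -752/2185 + 97/1812 = -1150679/3959220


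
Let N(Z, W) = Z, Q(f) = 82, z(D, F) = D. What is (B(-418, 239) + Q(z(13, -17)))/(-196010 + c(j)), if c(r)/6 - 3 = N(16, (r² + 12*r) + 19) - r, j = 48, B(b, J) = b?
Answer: 42/24523 ≈ 0.0017127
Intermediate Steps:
c(r) = 114 - 6*r (c(r) = 18 + 6*(16 - r) = 18 + (96 - 6*r) = 114 - 6*r)
(B(-418, 239) + Q(z(13, -17)))/(-196010 + c(j)) = (-418 + 82)/(-196010 + (114 - 6*48)) = -336/(-196010 + (114 - 288)) = -336/(-196010 - 174) = -336/(-196184) = -336*(-1/196184) = 42/24523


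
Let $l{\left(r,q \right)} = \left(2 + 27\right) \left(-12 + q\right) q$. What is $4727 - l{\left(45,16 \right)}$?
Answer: $2871$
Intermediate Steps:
$l{\left(r,q \right)} = q \left(-348 + 29 q\right)$ ($l{\left(r,q \right)} = 29 \left(-12 + q\right) q = \left(-348 + 29 q\right) q = q \left(-348 + 29 q\right)$)
$4727 - l{\left(45,16 \right)} = 4727 - 29 \cdot 16 \left(-12 + 16\right) = 4727 - 29 \cdot 16 \cdot 4 = 4727 - 1856 = 2871$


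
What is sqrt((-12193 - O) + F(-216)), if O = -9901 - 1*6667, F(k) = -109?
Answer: 3*sqrt(474) ≈ 65.315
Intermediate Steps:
O = -16568 (O = -9901 - 6667 = -16568)
sqrt((-12193 - O) + F(-216)) = sqrt((-12193 - 1*(-16568)) - 109) = sqrt((-12193 + 16568) - 109) = sqrt(4375 - 109) = sqrt(4266) = 3*sqrt(474)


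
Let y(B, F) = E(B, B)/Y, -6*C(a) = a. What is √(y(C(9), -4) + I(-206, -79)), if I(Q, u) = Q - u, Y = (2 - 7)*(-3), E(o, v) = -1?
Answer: I*√28590/15 ≈ 11.272*I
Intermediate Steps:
C(a) = -a/6
Y = 15 (Y = -5*(-3) = 15)
y(B, F) = -1/15
√(y(C(9), -4) + I(-206, -79)) = √(-1/15 + (-206 - 1*(-79))) = √(-1/15 + (-206 + 79)) = √(-1/15 - 127) = √(-1906/15) = I*√28590/15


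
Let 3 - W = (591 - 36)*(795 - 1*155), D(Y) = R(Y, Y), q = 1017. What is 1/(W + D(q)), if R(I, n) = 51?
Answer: -1/355146 ≈ -2.8157e-6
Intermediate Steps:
D(Y) = 51
W = -355197 (W = 3 - (591 - 36)*(795 - 1*155) = 3 - 555*(795 - 155) = 3 - 555*640 = 3 - 1*355200 = 3 - 355200 = -355197)
1/(W + D(q)) = 1/(-355197 + 51) = 1/(-355146) = -1/355146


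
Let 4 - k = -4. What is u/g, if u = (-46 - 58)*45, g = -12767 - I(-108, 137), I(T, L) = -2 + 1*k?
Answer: 4680/12773 ≈ 0.36640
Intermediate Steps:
k = 8 (k = 4 - 1*(-4) = 4 + 4 = 8)
I(T, L) = 6 (I(T, L) = -2 + 1*8 = -2 + 8 = 6)
g = -12773 (g = -12767 - 1*6 = -12767 - 6 = -12773)
u = -4680 (u = -104*45 = -4680)
u/g = -4680/(-12773) = -4680*(-1/12773) = 4680/12773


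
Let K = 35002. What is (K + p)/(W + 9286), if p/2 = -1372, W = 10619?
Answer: 32258/19905 ≈ 1.6206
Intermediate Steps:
p = -2744 (p = 2*(-1372) = -2744)
(K + p)/(W + 9286) = (35002 - 2744)/(10619 + 9286) = 32258/19905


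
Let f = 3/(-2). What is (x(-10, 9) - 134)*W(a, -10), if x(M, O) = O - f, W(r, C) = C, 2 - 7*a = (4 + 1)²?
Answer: 1235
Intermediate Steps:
f = -3/2 (f = 3*(-½) = -3/2 ≈ -1.5000)
a = -23/7 (a = 2/7 - (4 + 1)²/7 = 2/7 - ⅐*5² = 2/7 - ⅐*25 = 2/7 - 25/7 = -23/7 ≈ -3.2857)
x(M, O) = 3/2 + O (x(M, O) = O - 1*(-3/2) = O + 3/2 = 3/2 + O)
(x(-10, 9) - 134)*W(a, -10) = ((3/2 + 9) - 134)*(-10) = (21/2 - 134)*(-10) = -247/2*(-10) = 1235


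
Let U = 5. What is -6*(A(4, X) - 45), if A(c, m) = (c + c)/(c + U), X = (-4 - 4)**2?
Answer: 794/3 ≈ 264.67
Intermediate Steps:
X = 64 (X = (-8)**2 = 64)
A(c, m) = 2*c/(5 + c) (A(c, m) = (c + c)/(c + 5) = (2*c)/(5 + c) = 2*c/(5 + c))
-6*(A(4, X) - 45) = -6*(2*4/(5 + 4) - 45) = -6*(2*4/9 - 45) = -6*(2*4*(1/9) - 45) = -6*(8/9 - 45) = -6*(-397/9) = 794/3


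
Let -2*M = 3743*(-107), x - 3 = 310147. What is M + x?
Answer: 1020801/2 ≈ 5.1040e+5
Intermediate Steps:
x = 310150 (x = 3 + 310147 = 310150)
M = 400501/2 (M = -3743*(-107)/2 = -½*(-400501) = 400501/2 ≈ 2.0025e+5)
M + x = 400501/2 + 310150 = 1020801/2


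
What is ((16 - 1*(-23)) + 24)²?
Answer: 3969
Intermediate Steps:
((16 - 1*(-23)) + 24)² = ((16 + 23) + 24)² = (39 + 24)² = 63² = 3969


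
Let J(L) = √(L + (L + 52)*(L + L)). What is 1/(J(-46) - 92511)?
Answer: -92511/8558285719 - I*√598/8558285719 ≈ -1.081e-5 - 2.8574e-9*I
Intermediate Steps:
J(L) = √(L + 2*L*(52 + L)) (J(L) = √(L + (52 + L)*(2*L)) = √(L + 2*L*(52 + L)))
1/(J(-46) - 92511) = 1/(√(-46*(105 + 2*(-46))) - 92511) = 1/(√(-46*(105 - 92)) - 92511) = 1/(√(-46*13) - 92511) = 1/(√(-598) - 92511) = 1/(I*√598 - 92511) = 1/(-92511 + I*√598)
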